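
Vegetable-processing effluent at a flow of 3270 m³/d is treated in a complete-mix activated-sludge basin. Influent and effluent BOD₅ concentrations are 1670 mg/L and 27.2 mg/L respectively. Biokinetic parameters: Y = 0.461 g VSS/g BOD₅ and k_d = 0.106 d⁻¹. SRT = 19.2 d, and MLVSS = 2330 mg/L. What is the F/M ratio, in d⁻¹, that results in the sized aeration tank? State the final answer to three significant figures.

F/M ≈ 0.349 d⁻¹

Rearranging the biomass balance for a CMAS with decay, V = Y·Q·ΔS·θ_c / [X·(1+k_d θ_c)] = 0.461 × 3270 × (1670 − 27.2) × 19.2 / [2330 × (1 + 0.106 × 19.2)] = 4.75×10^7 / 7072 = 6723 m³.
F/M = Q·S₀ / (V·X) = 3270 × 1670 / (6723 × 2330) = 0.3486 g BOD₅·(g VSS·d)⁻¹.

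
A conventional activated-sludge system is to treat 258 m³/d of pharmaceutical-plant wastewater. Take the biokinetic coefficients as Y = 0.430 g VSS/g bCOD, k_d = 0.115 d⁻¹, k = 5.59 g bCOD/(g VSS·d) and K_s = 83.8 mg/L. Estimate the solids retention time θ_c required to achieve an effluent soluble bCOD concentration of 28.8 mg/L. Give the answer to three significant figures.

At the target effluent, Y k S/(K_s+S) = 0.430×5.59×28.8/112.6 = 0.6148 d⁻¹.
θ_c = 1/(μ − k_d) = 1/(0.6148 − 0.115) = 1/0.4998 = 2.001 d.

θ_c ≈ 2.00 d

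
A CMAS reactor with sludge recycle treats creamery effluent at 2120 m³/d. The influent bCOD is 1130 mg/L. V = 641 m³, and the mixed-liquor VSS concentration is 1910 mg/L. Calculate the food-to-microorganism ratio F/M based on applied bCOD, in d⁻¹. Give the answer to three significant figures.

F/M ≈ 1.96 d⁻¹

F/M = Q·S₀ / (V·X) = 2120 × 1130 / (641.0 × 1910) = 1.957 g bCOD·(g VSS·d)⁻¹.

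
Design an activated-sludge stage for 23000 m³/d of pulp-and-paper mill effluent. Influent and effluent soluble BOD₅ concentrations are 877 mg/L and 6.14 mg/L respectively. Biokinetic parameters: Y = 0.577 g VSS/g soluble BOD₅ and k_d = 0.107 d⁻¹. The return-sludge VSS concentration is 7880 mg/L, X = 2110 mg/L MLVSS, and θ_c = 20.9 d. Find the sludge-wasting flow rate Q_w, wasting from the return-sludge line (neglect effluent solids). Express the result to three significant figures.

Q_w ≈ 453 m³/d

Steady-state biomass mass balance: V·X·(1 + k_d·θ_c) = Y·Q·(S₀ − S)·θ_c, so V = 0.577 × 23000 × (877 − 6.14) × 20.9 / [2110 × (1 + 0.107 × 20.9)] = 2.42×10^8 / 6829 = 35373 m³.
Q_w = (V·X)/(θ_c X_r) = 35373 × 2110 / (20.9 × 7880) = 453.2 m³/d.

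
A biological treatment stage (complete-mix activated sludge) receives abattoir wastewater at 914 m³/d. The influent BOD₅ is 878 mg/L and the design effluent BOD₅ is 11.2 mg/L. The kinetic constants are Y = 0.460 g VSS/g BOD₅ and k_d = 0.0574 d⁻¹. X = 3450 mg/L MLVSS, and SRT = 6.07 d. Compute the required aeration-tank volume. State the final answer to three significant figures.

V ≈ 476 m³

Rearranging the biomass balance for a CMAS with decay, V = Y·Q·ΔS·θ_c / [X·(1+k_d θ_c)] = 0.460 × 914 × (878 − 11.2) × 6.07 / [3450 × (1 + 0.0574 × 6.07)] = 2.21×10^6 / 4652 = 475.5 m³.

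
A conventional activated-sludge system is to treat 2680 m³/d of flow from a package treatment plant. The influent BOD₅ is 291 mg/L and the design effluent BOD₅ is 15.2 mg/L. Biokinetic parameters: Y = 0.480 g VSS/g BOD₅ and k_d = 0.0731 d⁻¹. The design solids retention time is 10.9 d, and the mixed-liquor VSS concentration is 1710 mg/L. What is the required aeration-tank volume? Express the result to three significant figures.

Rearranging the biomass balance for a CMAS with decay, V = Y·Q·ΔS·θ_c / [X·(1+k_d θ_c)] = 0.480 × 2680 × (291 − 15.2) × 10.9 / [1710 × (1 + 0.0731 × 10.9)] = 3.87×10^6 / 3073 = 1259 m³.

V ≈ 1260 m³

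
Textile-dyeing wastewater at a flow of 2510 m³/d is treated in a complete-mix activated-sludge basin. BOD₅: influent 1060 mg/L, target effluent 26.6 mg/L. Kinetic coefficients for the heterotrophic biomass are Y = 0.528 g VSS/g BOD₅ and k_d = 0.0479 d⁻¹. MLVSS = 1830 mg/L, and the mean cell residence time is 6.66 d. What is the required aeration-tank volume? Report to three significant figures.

V ≈ 3780 m³

From the SRT design equation V = Y Q (S₀−S) θ_c / [X (1 + k_d θ_c)] = 0.528 × 2510 × (1060 − 26.6) × 6.66 / [1830 × (1 + 0.0479 × 6.66)] = 9.12×10^6 / 2414 = 3779 m³.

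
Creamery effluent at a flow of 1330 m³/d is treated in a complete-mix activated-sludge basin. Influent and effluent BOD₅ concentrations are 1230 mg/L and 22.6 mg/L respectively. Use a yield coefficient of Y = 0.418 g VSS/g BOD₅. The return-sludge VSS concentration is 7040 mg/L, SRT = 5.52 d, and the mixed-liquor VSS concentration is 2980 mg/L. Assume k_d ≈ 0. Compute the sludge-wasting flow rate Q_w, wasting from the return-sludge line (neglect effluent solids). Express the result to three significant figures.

With k_d = 0 the design equation reduces to V = Y Q (S₀−S) θ_c / X = 0.418 × 1330 × (1230 − 22.6) × 5.52 / 2980 = 1243 m³.
θ_c = V·X/(Q_w·X_r) when wasting from the recycle, so Q_w = V·X/(θ_c·X_r) = 1243 × 2980 / (5.52 × 7040) = 95.35 m³/d.

Q_w ≈ 95.3 m³/d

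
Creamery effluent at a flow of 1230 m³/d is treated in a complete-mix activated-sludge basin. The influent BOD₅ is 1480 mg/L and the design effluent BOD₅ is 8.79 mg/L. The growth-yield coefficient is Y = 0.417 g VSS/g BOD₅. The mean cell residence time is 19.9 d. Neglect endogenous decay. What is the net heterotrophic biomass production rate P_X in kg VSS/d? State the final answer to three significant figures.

With endogenous decay neglected, the observed yield equals the true yield: Y_obs = Y = 0.417 g VSS/g BOD₅.
Substrate removed = Q·(S₀ − S) = 1230 m³/d × (1480 − 8.79) g/m³ = 1.81×10^6 g/d = 1810 kg/d.
P_X = Y_obs · Q(S₀ − S) = 0.4170 × 1810 = 754.6 kg VSS/d.

P_X ≈ 755 kg VSS/d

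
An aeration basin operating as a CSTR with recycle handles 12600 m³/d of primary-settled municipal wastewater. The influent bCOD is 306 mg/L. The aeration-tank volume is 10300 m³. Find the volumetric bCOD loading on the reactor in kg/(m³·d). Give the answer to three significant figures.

L_v ≈ 0.374 kg bCOD/(m³·d)

Applied bCOD load per unit volume = Q·S₀/V = (12600 × 306/1000)/10300 = 0.3743 kg bCOD·m⁻³·d⁻¹.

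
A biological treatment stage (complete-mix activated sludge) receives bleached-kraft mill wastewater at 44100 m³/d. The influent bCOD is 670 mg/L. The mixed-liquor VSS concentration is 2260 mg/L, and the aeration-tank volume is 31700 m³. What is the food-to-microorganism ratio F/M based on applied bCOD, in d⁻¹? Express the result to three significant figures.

F/M = Q·S₀ / (V·X) = 44100 × 670 / (31700 × 2260) = 0.4124 g bCOD·(g VSS·d)⁻¹.

F/M ≈ 0.412 d⁻¹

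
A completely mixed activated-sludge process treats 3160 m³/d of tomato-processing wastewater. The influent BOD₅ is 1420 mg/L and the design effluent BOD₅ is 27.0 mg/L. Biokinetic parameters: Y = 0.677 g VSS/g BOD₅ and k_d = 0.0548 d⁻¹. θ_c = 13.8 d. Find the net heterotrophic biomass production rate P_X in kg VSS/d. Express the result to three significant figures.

Correct the yield for decay: Y_obs = Y/(1 + k_d θ_c) = 0.677 / (1 + 0.0548 × 13.8) = 0.677 / 1.756 = 0.3855.
Mass of BOD₅ removed per day: Q(S₀ − S) = 3160 × 1393 g/m³ = 4402 kg/d.
Net biomass production P_X = Y_obs × Q·(S₀ − S) = 0.3855 × 4402 = 1697 kg VSS/d.

P_X ≈ 1700 kg VSS/d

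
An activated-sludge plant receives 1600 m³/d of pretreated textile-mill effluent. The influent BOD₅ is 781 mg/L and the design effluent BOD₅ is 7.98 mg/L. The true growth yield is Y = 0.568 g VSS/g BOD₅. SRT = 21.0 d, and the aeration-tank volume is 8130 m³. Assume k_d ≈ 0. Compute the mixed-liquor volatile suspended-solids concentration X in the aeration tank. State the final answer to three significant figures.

X ≈ 1810 mg/L

Without decay, X = Y Q (S₀−S) θ_c / V = 0.568 × 1600 × (781 − 7.98) × 21.0 / 8130 = 1815 mg/L.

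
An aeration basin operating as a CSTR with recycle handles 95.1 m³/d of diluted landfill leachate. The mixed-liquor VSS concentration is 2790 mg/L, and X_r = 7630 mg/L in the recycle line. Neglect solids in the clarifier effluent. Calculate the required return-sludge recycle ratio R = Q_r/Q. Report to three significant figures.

R ≈ 0.576

Mass balance around the secondary clarifier (neglecting effluent solids): R = X / (X_r − X) = 2790 / (7630 − 2790) = 0.5764.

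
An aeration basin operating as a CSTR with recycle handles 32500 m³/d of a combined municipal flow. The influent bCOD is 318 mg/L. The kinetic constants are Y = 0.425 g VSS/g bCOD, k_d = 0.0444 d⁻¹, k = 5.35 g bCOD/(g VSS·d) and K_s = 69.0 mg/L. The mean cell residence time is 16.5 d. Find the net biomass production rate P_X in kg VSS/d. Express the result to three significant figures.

Effluent substrate depends only on kinetics and SRT: S = K_s(1 + k_d θ_c) / [θ_c(Yk − k_d) − 1] = 69.0 × (1 + 0.0444 × 16.5) / [16.5 × (0.425 × 5.35 − 0.0444) − 1] = 119.5 / 35.78 = 3.341 mg/L.
Observed yield with endogenous decay: Y_obs = Y / (1 + k_d·θ_c) = 0.425 / (1 + 0.0444 × 16.5) = 0.425 / 1.733 = 0.2453 g VSS/g bCOD.
Q·(S₀ − S) = 32500 × (318 − 3.34) × 10⁻³ = 10226 kg/d removed.
Biomass produced: P_X = Y_obs·Q·ΔS = 0.2453 × 10226 ≈ 2509 kg VSS/d.

P_X ≈ 2510 kg VSS/d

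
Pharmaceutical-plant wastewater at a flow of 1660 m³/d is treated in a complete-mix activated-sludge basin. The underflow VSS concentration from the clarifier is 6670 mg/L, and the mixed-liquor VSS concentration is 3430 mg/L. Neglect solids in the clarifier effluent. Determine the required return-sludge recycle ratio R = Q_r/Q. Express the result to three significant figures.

R = Q_r/Q = X/(X_r − X) = 3430 / (6670 − 3430) = 1.059.

R ≈ 1.06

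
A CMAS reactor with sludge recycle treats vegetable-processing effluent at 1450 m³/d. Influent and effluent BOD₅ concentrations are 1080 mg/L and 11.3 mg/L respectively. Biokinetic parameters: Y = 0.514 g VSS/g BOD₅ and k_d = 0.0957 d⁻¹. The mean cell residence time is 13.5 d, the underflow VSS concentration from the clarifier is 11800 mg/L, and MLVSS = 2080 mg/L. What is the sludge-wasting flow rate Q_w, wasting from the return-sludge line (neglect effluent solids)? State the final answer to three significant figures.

Rearranging the biomass balance for a CMAS with decay, V = Y·Q·ΔS·θ_c / [X·(1+k_d θ_c)] = 0.514 × 1450 × (1080 − 11.3) × 13.5 / [2080 × (1 + 0.0957 × 13.5)] = 1.08×10^7 / 4767 = 2256 m³.
θ_c = V·X/(Q_w·X_r) when wasting from the recycle, so Q_w = V·X/(θ_c·X_r) = 2256 × 2080 / (13.5 × 11800) = 29.45 m³/d.

Q_w ≈ 29.5 m³/d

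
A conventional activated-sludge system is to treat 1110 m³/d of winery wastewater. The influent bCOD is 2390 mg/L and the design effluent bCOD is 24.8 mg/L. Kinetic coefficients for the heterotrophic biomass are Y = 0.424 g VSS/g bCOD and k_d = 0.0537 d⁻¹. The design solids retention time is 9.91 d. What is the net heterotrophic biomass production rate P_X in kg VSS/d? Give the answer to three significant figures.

P_X ≈ 727 kg VSS/d

Observed yield with endogenous decay: Y_obs = Y / (1 + k_d·θ_c) = 0.424 / (1 + 0.0537 × 9.91) = 0.424 / 1.532 = 0.2767 g VSS/g bCOD.
Q·(S₀ − S) = 1110 × (2390 − 24.8) × 10⁻³ = 2625 kg/d removed.
P_X = Y_obs · Q(S₀ − S) = 0.2767 × 2625 = 726.5 kg VSS/d.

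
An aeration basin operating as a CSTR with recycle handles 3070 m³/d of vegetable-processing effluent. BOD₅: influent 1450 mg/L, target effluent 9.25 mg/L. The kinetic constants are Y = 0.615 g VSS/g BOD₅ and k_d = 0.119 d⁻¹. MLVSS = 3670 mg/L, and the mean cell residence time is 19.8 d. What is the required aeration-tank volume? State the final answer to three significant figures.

Rearranging the biomass balance for a CMAS with decay, V = Y·Q·ΔS·θ_c / [X·(1+k_d θ_c)] = 0.615 × 3070 × (1450 − 9.25) × 19.8 / [3670 × (1 + 0.119 × 19.8)] = 5.39×10^7 / 12317 = 4373 m³.

V ≈ 4370 m³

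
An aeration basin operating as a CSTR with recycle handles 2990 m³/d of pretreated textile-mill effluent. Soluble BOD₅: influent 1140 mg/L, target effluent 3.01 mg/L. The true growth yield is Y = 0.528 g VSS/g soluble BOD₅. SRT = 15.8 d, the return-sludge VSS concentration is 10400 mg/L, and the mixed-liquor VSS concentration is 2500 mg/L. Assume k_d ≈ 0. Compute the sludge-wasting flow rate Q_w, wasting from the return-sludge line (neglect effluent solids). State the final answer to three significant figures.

Q_w ≈ 173 m³/d

With k_d = 0 the design equation reduces to V = Y Q (S₀−S) θ_c / X = 0.528 × 2990 × (1140 − 3.01) × 15.8 / 2500 = 11344 m³.
Wasting from the return line (neglecting effluent solids): Q_w = V·X / (θ_c·X_r) = 11344 × 2500 / (15.8 × 10400) = 172.6 m³/d.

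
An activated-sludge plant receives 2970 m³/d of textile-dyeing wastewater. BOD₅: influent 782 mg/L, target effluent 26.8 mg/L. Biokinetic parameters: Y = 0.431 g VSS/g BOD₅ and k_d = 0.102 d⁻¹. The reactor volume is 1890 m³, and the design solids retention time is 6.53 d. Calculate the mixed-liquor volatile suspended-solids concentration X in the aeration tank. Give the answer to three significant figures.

X ≈ 2000 mg/L

From V·X·(1 + k_d·θ_c) = Y·Q·(S₀ − S)·θ_c: X = 0.431 × 2970 × (782 − 26.8) × 6.53 / [1890 × (1 + 0.102 × 6.53)] = 2005 mg/L.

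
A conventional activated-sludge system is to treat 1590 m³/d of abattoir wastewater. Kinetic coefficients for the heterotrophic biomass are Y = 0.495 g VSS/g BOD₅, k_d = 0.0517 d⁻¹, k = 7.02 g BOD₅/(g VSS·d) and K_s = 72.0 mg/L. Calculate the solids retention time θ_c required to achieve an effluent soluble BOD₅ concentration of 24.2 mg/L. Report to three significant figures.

Specific growth rate at S = 24.2 mg/L: μ = YkS/(K_s+S) = 0.495·7.02·24.2/(72.0+24.2) = 0.8741 d⁻¹.
θ_c = 1/(μ − k_d) = 1/(0.8741 − 0.0517) = 1/0.8224 = 1.216 d.

θ_c ≈ 1.22 d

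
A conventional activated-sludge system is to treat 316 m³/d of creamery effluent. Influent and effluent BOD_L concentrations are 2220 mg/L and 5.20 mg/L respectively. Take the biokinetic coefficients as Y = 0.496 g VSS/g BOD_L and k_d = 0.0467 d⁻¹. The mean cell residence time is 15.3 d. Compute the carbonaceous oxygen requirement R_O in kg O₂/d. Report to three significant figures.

R_O ≈ 412 kg O₂/d

Correct the yield for decay: Y_obs = Y/(1 + k_d θ_c) = 0.496 / (1 + 0.0467 × 15.3) = 0.496 / 1.715 = 0.2893.
Substrate removed = Q·(S₀ − S) = 316 m³/d × (2220 − 5.20) g/m³ = 7×10^5 g/d = 699.9 kg/d.
Net sludge production P_X = 0.2893 × 699.9 = 202.5 kg VSS/d.
Carbonaceous O₂ demand = substrate oxidised − cell-mass equivalent = 699.9 − 1.42 × 202.5 = 412.4 kg O₂/d.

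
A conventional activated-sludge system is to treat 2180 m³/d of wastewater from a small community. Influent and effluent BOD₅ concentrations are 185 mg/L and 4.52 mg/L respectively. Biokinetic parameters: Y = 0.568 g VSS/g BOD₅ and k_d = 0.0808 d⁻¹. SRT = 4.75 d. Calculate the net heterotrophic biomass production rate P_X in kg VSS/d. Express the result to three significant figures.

Observed yield with endogenous decay: Y_obs = Y / (1 + k_d·θ_c) = 0.568 / (1 + 0.0808 × 4.75) = 0.568 / 1.384 = 0.4105 g VSS/g BOD₅.
ΔS = 185 − 4.52 = 180.5 mg/L, so the substrate removal rate is 2180 × 180.5/1000 = 393.4 kg BOD₅/d.
Biomass produced: P_X = Y_obs·Q·ΔS = 0.4105 × 393.4 ≈ 161.5 kg VSS/d.

P_X ≈ 161 kg VSS/d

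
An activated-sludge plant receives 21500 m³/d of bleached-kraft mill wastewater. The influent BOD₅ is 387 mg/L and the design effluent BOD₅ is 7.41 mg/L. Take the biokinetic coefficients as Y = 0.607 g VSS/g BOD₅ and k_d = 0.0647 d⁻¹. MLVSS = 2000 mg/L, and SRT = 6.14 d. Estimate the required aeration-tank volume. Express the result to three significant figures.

Rearranging the biomass balance for a CMAS with decay, V = Y·Q·ΔS·θ_c / [X·(1+k_d θ_c)] = 0.607 × 21500 × (387 − 7.41) × 6.14 / [2000 × (1 + 0.0647 × 6.14)] = 3.04×10^7 / 2795 = 10884 m³.

V ≈ 10900 m³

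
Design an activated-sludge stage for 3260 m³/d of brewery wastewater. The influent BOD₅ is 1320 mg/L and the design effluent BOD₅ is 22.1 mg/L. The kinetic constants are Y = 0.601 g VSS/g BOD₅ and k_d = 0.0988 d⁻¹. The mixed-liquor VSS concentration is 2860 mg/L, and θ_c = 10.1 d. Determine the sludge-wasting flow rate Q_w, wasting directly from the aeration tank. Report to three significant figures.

Q_w ≈ 445 m³/d

Rearranging the biomass balance for a CMAS with decay, V = Y·Q·ΔS·θ_c / [X·(1+k_d θ_c)] = 0.601 × 3260 × (1320 − 22.1) × 10.1 / [2860 × (1 + 0.0988 × 10.1)] = 2.57×10^7 / 5714 = 4495 m³.
For wasting at MLVSS concentration, Q_w = V/θ_c = 4495/10.1 = 445.0 m³/d.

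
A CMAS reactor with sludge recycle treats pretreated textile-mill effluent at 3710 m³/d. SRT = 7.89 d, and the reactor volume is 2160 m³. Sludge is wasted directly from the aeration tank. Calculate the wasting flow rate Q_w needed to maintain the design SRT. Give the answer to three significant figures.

With mixed-liquor wasting, θ_c = V/Q_w, so Q_w = V/θ_c = 2160/7.89 = 273.8 m³/d.

Q_w ≈ 274 m³/d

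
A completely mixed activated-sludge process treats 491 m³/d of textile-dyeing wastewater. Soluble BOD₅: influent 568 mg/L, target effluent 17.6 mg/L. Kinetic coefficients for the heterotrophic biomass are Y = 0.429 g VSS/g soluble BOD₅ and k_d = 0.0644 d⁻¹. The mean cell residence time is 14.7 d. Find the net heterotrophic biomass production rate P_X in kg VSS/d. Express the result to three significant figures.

The observed yield is Y_obs = Y/(1 + k_d·θ_c) = 0.429 / (1 + 0.0644 × 14.7) = 0.429 / 1.947 = 0.2204 g VSS per g soluble BOD₅ removed.
Substrate removed = Q·(S₀ − S) = 491 m³/d × (568 − 17.6) g/m³ = 2.7×10^5 g/d = 270.2 kg/d.
Biomass produced: P_X = Y_obs·Q·ΔS = 0.2204 × 270.2 ≈ 59.56 kg VSS/d.

P_X ≈ 59.6 kg VSS/d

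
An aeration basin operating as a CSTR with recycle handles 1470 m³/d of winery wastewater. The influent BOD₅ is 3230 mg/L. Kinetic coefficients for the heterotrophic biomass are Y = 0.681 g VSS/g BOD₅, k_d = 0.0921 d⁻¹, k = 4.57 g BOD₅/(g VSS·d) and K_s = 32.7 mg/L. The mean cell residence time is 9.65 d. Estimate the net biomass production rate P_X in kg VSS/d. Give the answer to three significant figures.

P_X ≈ 1710 kg VSS/d

For a completely mixed reactor with recycle the Lawrence–McCarty relation gives S = K_s·(1 + k_d·θ_c) / [θ_c·(Y·k − k_d) − 1] = 32.7 × (1 + 0.0921 × 9.65) / [9.65 × (0.681 × 4.57 − 0.0921) − 1] = 61.76 / 28.14 = 2.195 mg/L.
Observed yield with endogenous decay: Y_obs = Y / (1 + k_d·θ_c) = 0.681 / (1 + 0.0921 × 9.65) = 0.681 / 1.889 = 0.3606 g VSS/g BOD₅.
ΔS = 3230 − 2.19 = 3228 mg/L, so the substrate removal rate is 1470 × 3228/1000 = 4745 kg BOD₅/d.
Net biomass production P_X = Y_obs × Q·(S₀ − S) = 0.3606 × 4745 = 1711 kg VSS/d.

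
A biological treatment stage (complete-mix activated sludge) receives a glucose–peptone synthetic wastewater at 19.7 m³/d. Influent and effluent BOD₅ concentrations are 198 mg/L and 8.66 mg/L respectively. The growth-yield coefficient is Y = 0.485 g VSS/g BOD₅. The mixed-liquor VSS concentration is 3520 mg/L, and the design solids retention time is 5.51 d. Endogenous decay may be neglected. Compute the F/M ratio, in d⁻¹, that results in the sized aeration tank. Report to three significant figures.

F/M ≈ 0.391 d⁻¹

With k_d = 0 the design equation reduces to V = Y Q (S₀−S) θ_c / X = 0.485 × 19.7 × (198 − 8.66) × 5.51 / 3520 = 2.832 m³.
F/M = applied load / biomass = Q·S₀/(V·X) = 19.7 × 198 / (2.832 × 3520) = 0.3913 d⁻¹.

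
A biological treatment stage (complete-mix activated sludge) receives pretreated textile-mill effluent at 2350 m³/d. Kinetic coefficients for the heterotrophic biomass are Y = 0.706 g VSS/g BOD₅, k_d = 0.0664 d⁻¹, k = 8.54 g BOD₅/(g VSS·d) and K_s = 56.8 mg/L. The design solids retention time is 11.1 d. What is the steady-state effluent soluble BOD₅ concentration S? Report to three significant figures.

S ≈ 1.51 mg/L

From the Monod/SRT balance for a CMAS, S = K_s·(1+k_d θ_c)/[θ_c·(Y k − k_d) − 1] = 56.8 × (1 + 0.0664 × 11.1) / [11.1 × (0.706 × 8.54 − 0.0664) − 1] = 98.66 / 65.19 = 1.514 mg/L.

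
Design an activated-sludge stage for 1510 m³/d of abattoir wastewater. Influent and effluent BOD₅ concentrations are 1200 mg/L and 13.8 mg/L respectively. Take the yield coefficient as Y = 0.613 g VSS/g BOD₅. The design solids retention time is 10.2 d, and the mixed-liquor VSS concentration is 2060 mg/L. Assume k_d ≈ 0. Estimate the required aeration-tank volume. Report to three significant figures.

V ≈ 5440 m³

Biomass mass balance (decay neglected): V·X = Y·Q·(S₀ − S)·θ_c, so V = 0.613 × 1510 × (1200 − 13.8) × 10.2 / 2060 = 5437 m³.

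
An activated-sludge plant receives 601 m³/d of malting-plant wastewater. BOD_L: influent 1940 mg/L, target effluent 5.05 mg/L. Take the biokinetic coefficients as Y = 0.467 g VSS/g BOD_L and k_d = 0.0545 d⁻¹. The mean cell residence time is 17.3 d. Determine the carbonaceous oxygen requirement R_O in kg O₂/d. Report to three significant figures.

The observed yield is Y_obs = Y/(1 + k_d·θ_c) = 0.467 / (1 + 0.0545 × 17.3) = 0.467 / 1.943 = 0.2404 g VSS per g BOD_L removed.
ΔS = 1940 − 5.05 = 1935 mg/L, so the substrate removal rate is 601 × 1935/1000 = 1163 kg BOD_L/d.
Net sludge production P_X = 0.2404 × 1163 = 279.5 kg VSS/d.
R_O = Q·ΔS − 1.42 P_X = 1163 − 396.9 = 766.0 kg O₂/d.

R_O ≈ 766 kg O₂/d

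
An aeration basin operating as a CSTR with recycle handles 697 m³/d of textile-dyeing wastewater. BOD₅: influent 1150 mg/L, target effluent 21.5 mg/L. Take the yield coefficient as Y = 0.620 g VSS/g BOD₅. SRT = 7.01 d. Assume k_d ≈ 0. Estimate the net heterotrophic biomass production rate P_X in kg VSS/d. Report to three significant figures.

With endogenous decay neglected, the observed yield equals the true yield: Y_obs = Y = 0.620 g VSS/g BOD₅.
Q·(S₀ − S) = 697 × (1150 − 21.5) × 10⁻³ = 786.6 kg/d removed.
Biomass produced: P_X = Y_obs·Q·ΔS = 0.6200 × 786.6 ≈ 487.7 kg VSS/d.

P_X ≈ 488 kg VSS/d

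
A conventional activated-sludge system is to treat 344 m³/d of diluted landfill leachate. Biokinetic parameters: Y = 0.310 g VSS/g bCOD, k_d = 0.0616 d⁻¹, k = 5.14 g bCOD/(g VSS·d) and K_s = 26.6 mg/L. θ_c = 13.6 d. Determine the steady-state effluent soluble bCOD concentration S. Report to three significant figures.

Effluent substrate depends only on kinetics and SRT: S = K_s(1 + k_d θ_c) / [θ_c(Yk − k_d) − 1] = 26.6 × (1 + 0.0616 × 13.6) / [13.6 × (0.310 × 5.14 − 0.0616) − 1] = 48.88 / 19.83 = 2.465 mg/L.

S ≈ 2.46 mg/L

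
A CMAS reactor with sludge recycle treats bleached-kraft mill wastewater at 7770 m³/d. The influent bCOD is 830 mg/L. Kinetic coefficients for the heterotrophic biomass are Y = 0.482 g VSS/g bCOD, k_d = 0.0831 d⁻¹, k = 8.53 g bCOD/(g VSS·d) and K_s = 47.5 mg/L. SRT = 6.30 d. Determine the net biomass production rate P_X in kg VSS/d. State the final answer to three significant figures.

P_X ≈ 2030 kg VSS/d

For a completely mixed reactor with recycle the Lawrence–McCarty relation gives S = K_s·(1 + k_d·θ_c) / [θ_c·(Y·k − k_d) − 1] = 47.5 × (1 + 0.0831 × 6.30) / [6.30 × (0.482 × 8.53 − 0.0831) − 1] = 72.37 / 24.38 = 2.968 mg/L.
Correct the yield for decay: Y_obs = Y/(1 + k_d θ_c) = 0.482 / (1 + 0.0831 × 6.30) = 0.482 / 1.524 = 0.3164.
Mass of bCOD removed per day: Q(S₀ − S) = 7770 × 827.0 g/m³ = 6426 kg/d.
Net biomass production P_X = Y_obs × Q·(S₀ − S) = 0.3164 × 6426 = 2033 kg VSS/d.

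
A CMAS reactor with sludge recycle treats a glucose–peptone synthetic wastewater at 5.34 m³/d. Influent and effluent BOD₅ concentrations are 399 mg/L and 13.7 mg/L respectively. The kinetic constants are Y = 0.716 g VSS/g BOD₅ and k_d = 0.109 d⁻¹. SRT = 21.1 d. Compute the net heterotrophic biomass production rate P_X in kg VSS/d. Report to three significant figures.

P_X ≈ 0.446 kg VSS/d

Correct the yield for decay: Y_obs = Y/(1 + k_d θ_c) = 0.716 / (1 + 0.109 × 21.1) = 0.716 / 3.300 = 0.2170.
Q·(S₀ − S) = 5.34 × (399 − 13.7) × 10⁻³ = 2.058 kg/d removed.
Biomass produced: P_X = Y_obs·Q·ΔS = 0.2170 × 2.058 ≈ 0.4464 kg VSS/d.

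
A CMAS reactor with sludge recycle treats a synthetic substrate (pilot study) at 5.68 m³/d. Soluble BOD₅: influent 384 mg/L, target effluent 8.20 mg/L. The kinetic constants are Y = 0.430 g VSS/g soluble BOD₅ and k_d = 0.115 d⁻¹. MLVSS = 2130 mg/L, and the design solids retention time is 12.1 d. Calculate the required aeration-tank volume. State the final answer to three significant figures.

V ≈ 2.18 m³

Steady-state biomass mass balance: V·X·(1 + k_d·θ_c) = Y·Q·(S₀ − S)·θ_c, so V = 0.430 × 5.68 × (384 − 8.20) × 12.1 / [2130 × (1 + 0.115 × 12.1)] = 1.11×10^4 / 5094 = 2.180 m³.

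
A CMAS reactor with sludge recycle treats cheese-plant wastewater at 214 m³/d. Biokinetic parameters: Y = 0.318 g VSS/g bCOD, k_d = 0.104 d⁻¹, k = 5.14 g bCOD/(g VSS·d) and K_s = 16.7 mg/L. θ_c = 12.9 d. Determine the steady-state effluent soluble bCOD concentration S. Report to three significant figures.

From the Monod/SRT balance for a CMAS, S = K_s·(1+k_d θ_c)/[θ_c·(Y k − k_d) − 1] = 16.7 × (1 + 0.104 × 12.9) / [12.9 × (0.318 × 5.14 − 0.104) − 1] = 39.10 / 18.74 = 2.086 mg/L.

S ≈ 2.09 mg/L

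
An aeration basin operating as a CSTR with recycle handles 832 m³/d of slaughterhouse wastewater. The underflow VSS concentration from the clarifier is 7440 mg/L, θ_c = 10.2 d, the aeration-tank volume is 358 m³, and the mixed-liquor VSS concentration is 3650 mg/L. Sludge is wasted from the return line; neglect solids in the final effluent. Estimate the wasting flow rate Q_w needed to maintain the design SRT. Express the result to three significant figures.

Q_w = (V·X)/(θ_c X_r) = 358.0 × 3650 / (10.2 × 7440) = 17.22 m³/d.

Q_w ≈ 17.2 m³/d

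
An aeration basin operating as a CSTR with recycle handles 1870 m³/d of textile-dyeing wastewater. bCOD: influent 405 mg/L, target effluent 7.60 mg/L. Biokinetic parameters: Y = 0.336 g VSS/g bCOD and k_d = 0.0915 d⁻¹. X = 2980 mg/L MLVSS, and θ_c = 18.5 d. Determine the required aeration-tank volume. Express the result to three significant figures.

V ≈ 576 m³

From the SRT design equation V = Y Q (S₀−S) θ_c / [X (1 + k_d θ_c)] = 0.336 × 1870 × (405 − 7.60) × 18.5 / [2980 × (1 + 0.0915 × 18.5)] = 4.62×10^6 / 8024 = 575.7 m³.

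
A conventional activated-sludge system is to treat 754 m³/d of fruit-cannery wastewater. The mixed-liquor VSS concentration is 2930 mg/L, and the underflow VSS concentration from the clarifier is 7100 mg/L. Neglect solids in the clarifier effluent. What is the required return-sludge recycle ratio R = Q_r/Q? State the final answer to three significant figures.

R ≈ 0.703

Solids balance on the clarifier gives (1+R)X = R·X_r, so R = X/(X_r − X) = 2930 / (7100 − 2930) = 0.7026.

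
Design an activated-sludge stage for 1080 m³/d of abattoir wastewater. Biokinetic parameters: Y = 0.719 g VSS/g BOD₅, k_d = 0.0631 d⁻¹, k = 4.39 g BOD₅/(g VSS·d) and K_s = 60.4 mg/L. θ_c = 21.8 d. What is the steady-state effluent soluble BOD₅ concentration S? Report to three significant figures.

Effluent substrate depends only on kinetics and SRT: S = K_s(1 + k_d θ_c) / [θ_c(Yk − k_d) − 1] = 60.4 × (1 + 0.0631 × 21.8) / [21.8 × (0.719 × 4.39 − 0.0631) − 1] = 143.5 / 66.43 = 2.160 mg/L.

S ≈ 2.16 mg/L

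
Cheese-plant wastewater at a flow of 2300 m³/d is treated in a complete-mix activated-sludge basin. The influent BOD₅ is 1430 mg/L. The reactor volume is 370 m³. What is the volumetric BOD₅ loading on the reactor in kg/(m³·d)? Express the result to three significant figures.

L_v = Q S₀ / V = 2300 × 1430 × 10⁻³ / 370.0 = 8.889 kg/(m³·d).

L_v ≈ 8.89 kg BOD₅/(m³·d)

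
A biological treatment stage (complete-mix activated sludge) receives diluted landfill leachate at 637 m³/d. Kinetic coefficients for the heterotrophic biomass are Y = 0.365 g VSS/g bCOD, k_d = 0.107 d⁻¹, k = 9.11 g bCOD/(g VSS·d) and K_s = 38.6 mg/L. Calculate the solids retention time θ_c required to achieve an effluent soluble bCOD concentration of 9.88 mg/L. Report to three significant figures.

From 1/θ_c = Y·k·S/(K_s + S) − k_d: Y·k·S/(K_s+S) = 0.365 × 9.11 × 9.88 / (38.6 + 9.88) = 0.6777 d⁻¹.
1/θ_c = 0.6777 − 0.107 = 0.5707 d⁻¹, so θ_c = 1.752 d.

θ_c ≈ 1.75 d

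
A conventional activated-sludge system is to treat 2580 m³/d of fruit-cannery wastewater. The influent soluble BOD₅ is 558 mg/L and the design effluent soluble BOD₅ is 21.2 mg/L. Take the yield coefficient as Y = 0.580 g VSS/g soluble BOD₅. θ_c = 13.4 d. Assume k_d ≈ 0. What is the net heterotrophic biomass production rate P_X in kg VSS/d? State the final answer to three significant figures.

P_X ≈ 803 kg VSS/d

With endogenous decay neglected, the observed yield equals the true yield: Y_obs = Y = 0.580 g VSS/g soluble BOD₅.
Substrate removed = Q·(S₀ − S) = 2580 m³/d × (558 − 21.2) g/m³ = 1.38×10^6 g/d = 1385 kg/d.
Net biomass production P_X = Y_obs × Q·(S₀ − S) = 0.5800 × 1385 = 803.3 kg VSS/d.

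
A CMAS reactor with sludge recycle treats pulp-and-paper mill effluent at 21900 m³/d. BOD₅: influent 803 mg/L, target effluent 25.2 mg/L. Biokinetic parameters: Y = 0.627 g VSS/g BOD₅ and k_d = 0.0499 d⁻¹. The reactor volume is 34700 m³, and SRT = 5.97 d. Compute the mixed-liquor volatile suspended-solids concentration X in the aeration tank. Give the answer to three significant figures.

Solving the biomass balance for X: X = Y Q (S₀−S) θ_c / [V (1+k_d θ_c)] = 0.627 × 21900 × (803 − 25.2) × 5.97 / [34700 × (1 + 0.0499 × 5.97)] = 1416 mg/L.

X ≈ 1420 mg/L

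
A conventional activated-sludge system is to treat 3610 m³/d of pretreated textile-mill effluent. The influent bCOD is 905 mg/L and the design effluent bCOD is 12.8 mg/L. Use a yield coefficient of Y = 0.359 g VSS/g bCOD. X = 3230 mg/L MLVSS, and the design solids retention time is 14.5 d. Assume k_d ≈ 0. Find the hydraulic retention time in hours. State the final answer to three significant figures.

τ ≈ 34.5 h

Biomass mass balance (decay neglected): V·X = Y·Q·(S₀ − S)·θ_c, so V = 0.359 × 3610 × (905 − 12.8) × 14.5 / 3230 = 5191 m³.
Hydraulic retention time τ = V/Q = 5191 / 3610 = 1.438 d = 34.51 h.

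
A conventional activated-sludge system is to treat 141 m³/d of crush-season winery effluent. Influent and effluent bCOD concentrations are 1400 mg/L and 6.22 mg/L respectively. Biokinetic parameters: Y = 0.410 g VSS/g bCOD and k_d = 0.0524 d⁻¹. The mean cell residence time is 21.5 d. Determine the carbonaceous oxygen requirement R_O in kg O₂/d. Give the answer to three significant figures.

The observed yield is Y_obs = Y/(1 + k_d·θ_c) = 0.410 / (1 + 0.0524 × 21.5) = 0.410 / 2.127 = 0.1928 g VSS per g bCOD removed.
ΔS = 1400 − 6.22 = 1394 mg/L, so the substrate removal rate is 141 × 1394/1000 = 196.5 kg bCOD/d.
P_X = Y_obs·Q·(S₀ − S) = 0.1928 × 196.5 = 37.89 kg VSS/d.
R_O = Q·ΔS − 1.42 P_X = 196.5 − 53.80 = 142.7 kg O₂/d.

R_O ≈ 143 kg O₂/d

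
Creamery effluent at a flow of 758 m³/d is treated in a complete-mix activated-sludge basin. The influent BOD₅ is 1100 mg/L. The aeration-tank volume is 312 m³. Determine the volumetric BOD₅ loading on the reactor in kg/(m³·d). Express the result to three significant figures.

L_v ≈ 2.67 kg BOD₅/(m³·d)

Volumetric loading L_v = Q·S₀ / V = 758 × 1100 g/m³ / 312.0 m³ = 2672 g/(m³·d) = 2.672 kg BOD₅/(m³·d).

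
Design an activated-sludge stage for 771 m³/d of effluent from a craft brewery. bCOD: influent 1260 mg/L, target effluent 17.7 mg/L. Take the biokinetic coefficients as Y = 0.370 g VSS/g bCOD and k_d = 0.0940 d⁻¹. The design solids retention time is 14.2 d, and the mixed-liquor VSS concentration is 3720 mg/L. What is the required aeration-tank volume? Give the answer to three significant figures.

Rearranging the biomass balance for a CMAS with decay, V = Y·Q·ΔS·θ_c / [X·(1+k_d θ_c)] = 0.370 × 771 × (1260 − 17.7) × 14.2 / [3720 × (1 + 0.0940 × 14.2)] = 5.03×10^6 / 8685 = 579.4 m³.

V ≈ 579 m³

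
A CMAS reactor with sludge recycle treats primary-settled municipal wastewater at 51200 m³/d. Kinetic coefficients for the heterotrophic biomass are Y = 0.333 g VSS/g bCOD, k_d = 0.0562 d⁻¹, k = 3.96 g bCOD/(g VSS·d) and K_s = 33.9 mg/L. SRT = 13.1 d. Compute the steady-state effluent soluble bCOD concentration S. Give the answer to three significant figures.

S ≈ 3.79 mg/L

From the Monod/SRT balance for a CMAS, S = K_s·(1+k_d θ_c)/[θ_c·(Y k − k_d) − 1] = 33.9 × (1 + 0.0562 × 13.1) / [13.1 × (0.333 × 3.96 − 0.0562) − 1] = 58.86 / 15.54 = 3.788 mg/L.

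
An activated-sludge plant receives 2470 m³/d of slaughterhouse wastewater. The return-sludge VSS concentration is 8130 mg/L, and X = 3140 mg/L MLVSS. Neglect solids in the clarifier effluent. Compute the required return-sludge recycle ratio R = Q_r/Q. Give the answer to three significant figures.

R ≈ 0.629

R = Q_r/Q = X/(X_r − X) = 3140 / (8130 − 3140) = 0.6293.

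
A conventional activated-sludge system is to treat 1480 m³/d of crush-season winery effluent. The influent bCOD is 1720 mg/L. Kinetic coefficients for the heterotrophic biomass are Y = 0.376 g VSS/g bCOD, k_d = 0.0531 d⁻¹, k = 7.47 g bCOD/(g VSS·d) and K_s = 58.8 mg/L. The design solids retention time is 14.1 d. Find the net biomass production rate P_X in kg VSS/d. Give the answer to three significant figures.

P_X ≈ 546 kg VSS/d

For a completely mixed reactor with recycle the Lawrence–McCarty relation gives S = K_s·(1 + k_d·θ_c) / [θ_c·(Y·k − k_d) − 1] = 58.8 × (1 + 0.0531 × 14.1) / [14.1 × (0.376 × 7.47 − 0.0531) − 1] = 102.8 / 37.85 = 2.716 mg/L.
Observed yield with endogenous decay: Y_obs = Y / (1 + k_d·θ_c) = 0.376 / (1 + 0.0531 × 14.1) = 0.376 / 1.749 = 0.2150 g VSS/g bCOD.
ΔS = 1720 − 2.72 = 1717 mg/L, so the substrate removal rate is 1480 × 1717/1000 = 2542 kg bCOD/d.
Biomass produced: P_X = Y_obs·Q·ΔS = 0.2150 × 2542 ≈ 546.5 kg VSS/d.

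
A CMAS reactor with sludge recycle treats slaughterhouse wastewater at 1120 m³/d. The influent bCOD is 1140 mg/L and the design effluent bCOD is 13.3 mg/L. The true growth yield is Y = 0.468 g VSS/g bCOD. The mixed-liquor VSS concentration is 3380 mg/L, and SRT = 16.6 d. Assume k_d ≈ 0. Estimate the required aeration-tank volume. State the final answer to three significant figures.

With k_d = 0 the design equation reduces to V = Y Q (S₀−S) θ_c / X = 0.468 × 1120 × (1140 − 13.3) × 16.6 / 3380 = 2900 m³.

V ≈ 2900 m³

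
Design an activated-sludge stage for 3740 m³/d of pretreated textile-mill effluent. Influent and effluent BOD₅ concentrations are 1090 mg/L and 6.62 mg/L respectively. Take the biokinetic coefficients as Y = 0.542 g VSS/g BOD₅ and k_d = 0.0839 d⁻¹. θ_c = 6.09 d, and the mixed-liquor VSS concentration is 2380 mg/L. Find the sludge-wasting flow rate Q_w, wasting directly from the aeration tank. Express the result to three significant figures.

Steady-state biomass mass balance: V·X·(1 + k_d·θ_c) = Y·Q·(S₀ − S)·θ_c, so V = 0.542 × 3740 × (1090 − 6.62) × 6.09 / [2380 × (1 + 0.0839 × 6.09)] = 1.34×10^7 / 3596 = 3719 m³.
With mixed-liquor wasting, θ_c = V/Q_w, so Q_w = V/θ_c = 3719/6.09 = 610.7 m³/d.

Q_w ≈ 611 m³/d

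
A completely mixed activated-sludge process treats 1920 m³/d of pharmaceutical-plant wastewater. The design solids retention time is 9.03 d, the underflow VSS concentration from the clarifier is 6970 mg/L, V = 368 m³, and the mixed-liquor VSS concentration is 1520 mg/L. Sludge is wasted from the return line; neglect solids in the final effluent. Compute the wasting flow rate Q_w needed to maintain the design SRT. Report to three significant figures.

Q_w ≈ 8.89 m³/d

Q_w = (V·X)/(θ_c X_r) = 368.0 × 1520 / (9.03 × 6970) = 8.887 m³/d.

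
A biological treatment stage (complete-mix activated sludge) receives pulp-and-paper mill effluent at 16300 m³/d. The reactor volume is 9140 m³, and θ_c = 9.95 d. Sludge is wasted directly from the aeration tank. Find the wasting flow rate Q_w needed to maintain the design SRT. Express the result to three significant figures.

With mixed-liquor wasting, θ_c = V/Q_w, so Q_w = V/θ_c = 9140/9.95 = 918.6 m³/d.

Q_w ≈ 919 m³/d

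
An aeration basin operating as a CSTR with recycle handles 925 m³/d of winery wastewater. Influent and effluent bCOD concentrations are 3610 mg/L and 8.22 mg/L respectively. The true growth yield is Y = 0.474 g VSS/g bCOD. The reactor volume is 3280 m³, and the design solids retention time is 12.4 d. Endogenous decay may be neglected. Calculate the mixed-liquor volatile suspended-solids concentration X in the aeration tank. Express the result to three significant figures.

X = Y·Q·ΔS·θ_c / V = 0.474 × 925 × (3610 − 8.22) × 12.4 / 3280 = 5970 mg/L.

X ≈ 5970 mg/L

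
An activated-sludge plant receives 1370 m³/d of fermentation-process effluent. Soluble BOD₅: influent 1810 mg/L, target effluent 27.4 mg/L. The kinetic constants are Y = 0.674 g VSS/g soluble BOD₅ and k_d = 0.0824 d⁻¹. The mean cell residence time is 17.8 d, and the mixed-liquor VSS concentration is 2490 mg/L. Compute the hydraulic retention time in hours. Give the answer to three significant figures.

τ ≈ 83.6 h

Rearranging the biomass balance for a CMAS with decay, V = Y·Q·ΔS·θ_c / [X·(1+k_d θ_c)] = 0.674 × 1370 × (1810 − 27.4) × 17.8 / [2490 × (1 + 0.0824 × 17.8)] = 2.93×10^7 / 6142 = 4770 m³.
τ = V/Q = 4770/1370 = 3.482 d, or 83.57 h.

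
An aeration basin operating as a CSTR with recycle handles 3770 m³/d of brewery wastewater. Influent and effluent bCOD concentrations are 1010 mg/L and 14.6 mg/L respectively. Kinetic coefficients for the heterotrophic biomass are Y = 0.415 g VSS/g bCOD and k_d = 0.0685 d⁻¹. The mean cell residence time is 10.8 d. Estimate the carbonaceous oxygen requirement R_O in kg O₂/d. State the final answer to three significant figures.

Correct the yield for decay: Y_obs = Y/(1 + k_d θ_c) = 0.415 / (1 + 0.0685 × 10.8) = 0.415 / 1.740 = 0.2385.
Substrate removed = Q·(S₀ − S) = 3770 m³/d × (1010 − 14.6) g/m³ = 3.75×10^6 g/d = 3753 kg/d.
Biomass synthesised: P_X = Y_obs × 3753 = 895.1 kg VSS/d.
Carbonaceous O₂ demand = substrate oxidised − cell-mass equivalent = 3753 − 1.42 × 895.1 = 2482 kg O₂/d.

R_O ≈ 2480 kg O₂/d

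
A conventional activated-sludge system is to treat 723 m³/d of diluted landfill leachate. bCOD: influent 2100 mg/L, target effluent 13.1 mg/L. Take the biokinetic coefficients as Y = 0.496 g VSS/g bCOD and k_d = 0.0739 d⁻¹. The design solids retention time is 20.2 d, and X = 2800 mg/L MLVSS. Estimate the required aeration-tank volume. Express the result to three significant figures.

V ≈ 2170 m³

Steady-state biomass mass balance: V·X·(1 + k_d·θ_c) = Y·Q·(S₀ − S)·θ_c, so V = 0.496 × 723 × (2100 − 13.1) × 20.2 / [2800 × (1 + 0.0739 × 20.2)] = 1.51×10^7 / 6980 = 2166 m³.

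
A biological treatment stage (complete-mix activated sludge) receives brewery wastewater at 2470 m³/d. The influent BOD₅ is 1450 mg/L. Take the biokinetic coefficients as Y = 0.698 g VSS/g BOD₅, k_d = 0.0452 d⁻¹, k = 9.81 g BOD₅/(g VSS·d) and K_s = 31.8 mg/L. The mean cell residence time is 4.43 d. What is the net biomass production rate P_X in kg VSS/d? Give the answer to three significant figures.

P_X ≈ 2080 kg VSS/d

From the Monod/SRT balance for a CMAS, S = K_s·(1+k_d θ_c)/[θ_c·(Y k − k_d) − 1] = 31.8 × (1 + 0.0452 × 4.43) / [4.43 × (0.698 × 9.81 − 0.0452) − 1] = 38.17 / 29.13 = 1.310 mg/L.
Observed yield with endogenous decay: Y_obs = Y / (1 + k_d·θ_c) = 0.698 / (1 + 0.0452 × 4.43) = 0.698 / 1.200 = 0.5816 g VSS/g BOD₅.
Q·(S₀ − S) = 2470 × (1450 − 1.31) × 10⁻³ = 3578 kg/d removed.
P_X = Y_obs · Q(S₀ − S) = 0.5816 × 3578 = 2081 kg VSS/d.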